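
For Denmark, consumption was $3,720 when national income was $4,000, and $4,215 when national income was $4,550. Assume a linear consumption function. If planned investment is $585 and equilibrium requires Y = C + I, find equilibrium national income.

MPC = (4215 − 3720)/(4550 − 4000) = 495/550 = 0.9
a = 3720 − 0.9(4000) = 120
Equilibrium: Y = 120 + 0.9Y + 585
0.1Y = 705, so Y = 705/0.1 = 7050

Y = 7050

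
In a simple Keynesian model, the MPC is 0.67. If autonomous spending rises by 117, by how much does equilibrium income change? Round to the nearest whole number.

ΔY ≈ 355

The multiplier is 1/(1 − MPC) = 1/0.33.
ΔY = 117/0.33 = 354.55 ≈ 355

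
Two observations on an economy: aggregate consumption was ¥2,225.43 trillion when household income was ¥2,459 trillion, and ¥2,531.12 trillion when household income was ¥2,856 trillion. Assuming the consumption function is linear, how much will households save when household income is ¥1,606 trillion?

S = 37.38

MPC = (2531.12 − 2225.43)/(2856 − 2459) = 305.69/397 = 0.77
a = 2225.43 − 0.77(2459) = 2225.43 − 1893.43 = 332
C = 332 + 0.77(1606) = 1568.62
S = 1606 − 1568.62 = 37.38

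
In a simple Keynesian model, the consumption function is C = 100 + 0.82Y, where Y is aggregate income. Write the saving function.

S = Y − C = Y − (100 + 0.82Y) = -100 + (1 − 0.82)Y

S = -100 + 0.18Y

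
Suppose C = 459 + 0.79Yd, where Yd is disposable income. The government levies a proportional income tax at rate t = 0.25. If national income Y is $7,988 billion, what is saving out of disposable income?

Yd = (1 − 0.25)(7988) = 0.75(7988) = 5991
C = 459 + 0.79(5991) = 459 + 4732.89 = 5191.89
S = Yd − C = 5991 − 5191.89 = 799.11

S = 799.11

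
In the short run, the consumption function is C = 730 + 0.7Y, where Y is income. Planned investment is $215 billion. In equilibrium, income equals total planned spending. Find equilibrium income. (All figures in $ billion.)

Y = C + I = 730 + 0.7Y + 215
Y − 0.7Y = 945
0.3Y = 945, so Y = 945/0.3 = 3150

Y = 3150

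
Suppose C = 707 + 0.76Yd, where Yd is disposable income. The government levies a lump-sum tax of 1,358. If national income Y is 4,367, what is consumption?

Yd = Y − T = 4367 − 1358 = 3009
C = 707 + 0.76(3009) = 707 + 2286.84 = 2993.84

C = 2993.84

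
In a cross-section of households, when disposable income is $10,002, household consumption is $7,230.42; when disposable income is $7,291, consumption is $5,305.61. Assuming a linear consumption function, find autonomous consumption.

a = 129

MPC = ΔC/ΔY = (7230.42 − 5305.61)/(10002 − 7291) = 1924.81/2711 = 0.71
a = C − MPC·Y = 5305.61 − 0.71(7291) = 5305.61 − 5176.61 = 129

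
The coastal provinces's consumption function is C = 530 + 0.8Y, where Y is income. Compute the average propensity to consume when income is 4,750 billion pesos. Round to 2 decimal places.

APC = 0.91

C = 530 + 0.8(4750) = 4330
APC = C/Y = 4330/4750 = 0.91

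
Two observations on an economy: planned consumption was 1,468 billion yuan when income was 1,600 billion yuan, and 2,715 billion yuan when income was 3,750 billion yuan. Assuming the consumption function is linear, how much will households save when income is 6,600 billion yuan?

S = 2232

MPC = (2715 − 1468)/(3750 − 1600) = 1247/2150 = 0.58
a = 1468 − 0.58(1600) = 1468 − 928 = 540
C = 540 + 0.58(6600) = 4368
S = 6600 − 4368 = 2232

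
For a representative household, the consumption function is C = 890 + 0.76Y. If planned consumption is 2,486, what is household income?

Y = 2100

890 + 0.76Y = 2486
0.76Y = 1596, so Y = 1596/0.76 = 2100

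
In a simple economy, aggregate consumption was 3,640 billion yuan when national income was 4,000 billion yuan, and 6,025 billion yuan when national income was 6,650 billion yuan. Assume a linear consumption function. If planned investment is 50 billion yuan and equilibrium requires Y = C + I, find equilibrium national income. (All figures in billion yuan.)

MPC = (6025 − 3640)/(6650 − 4000) = 2385/2650 = 0.9
a = 3640 − 0.9(4000) = 40
Equilibrium: Y = 40 + 0.9Y + 50
0.1Y = 90, so Y = 90/0.1 = 900

Y = 900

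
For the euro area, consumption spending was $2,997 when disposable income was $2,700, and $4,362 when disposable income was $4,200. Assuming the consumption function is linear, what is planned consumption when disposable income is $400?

MPC = (4362 − 2997)/(4200 − 2700) = 1365/1500 = 0.91
a = 2997 − 0.91(2700) = 2997 − 2457 = 540
C = 540 + 0.91(400) = 540 + 364 = 904

C = 904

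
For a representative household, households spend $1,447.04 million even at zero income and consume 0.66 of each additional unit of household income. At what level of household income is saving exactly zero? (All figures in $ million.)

At break-even, C = Y: 1447.04 + 0.66Y = Y
0.34Y = 1447.04, so Y = 1447.04/0.34 = 4256

Y = 4256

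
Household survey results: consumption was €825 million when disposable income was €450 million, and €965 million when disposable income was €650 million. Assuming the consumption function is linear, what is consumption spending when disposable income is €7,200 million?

C = 5550

MPC = (965 − 825)/(650 − 450) = 140/200 = 0.7
a = 825 − 0.7(450) = 825 − 315 = 510
C = 510 + 0.7(7200) = 510 + 5040 = 5550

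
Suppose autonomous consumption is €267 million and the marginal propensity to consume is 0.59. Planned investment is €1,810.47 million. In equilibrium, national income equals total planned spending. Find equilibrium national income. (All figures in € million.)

Y = 5067

Y = C + I = 267 + 0.59Y + 1810.47
Y − 0.59Y = 2077.47
0.41Y = 2077.47, so Y = 2077.47/0.41 = 5067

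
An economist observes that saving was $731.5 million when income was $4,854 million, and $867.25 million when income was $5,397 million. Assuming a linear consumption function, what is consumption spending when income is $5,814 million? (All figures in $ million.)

C = 4842.5

MPS = ΔS/ΔY = (867.25 − 731.5)/(5397 − 4854) = 135.75/543 = 0.25
MPC = 1 − MPS = 0.75
Autonomous saving = 731.5 − 0.25(4854) = -482, so a = 482
C = 482 + 0.75(5814) = 482 + 4360.5 = 4842.5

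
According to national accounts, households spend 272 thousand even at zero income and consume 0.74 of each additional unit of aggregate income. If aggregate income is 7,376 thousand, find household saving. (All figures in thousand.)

S = 1645.76

C = 272 + 0.74(7376) = 272 + 5458.24 = 5730.24
S = Y − C = 7376 − 5730.24 = 1645.76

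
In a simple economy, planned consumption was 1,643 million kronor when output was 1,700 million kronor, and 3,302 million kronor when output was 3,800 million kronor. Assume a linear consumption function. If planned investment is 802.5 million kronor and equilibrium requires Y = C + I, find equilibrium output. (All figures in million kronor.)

MPC = (3302 − 1643)/(3800 − 1700) = 1659/2100 = 0.79
a = 1643 − 0.79(1700) = 300
Equilibrium: Y = 300 + 0.79Y + 802.5
0.21Y = 1102.5, so Y = 1102.5/0.21 = 5250

Y = 5250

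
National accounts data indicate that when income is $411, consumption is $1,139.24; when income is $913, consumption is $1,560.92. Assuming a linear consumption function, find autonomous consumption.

MPC = ΔC/ΔY = (1560.92 − 1139.24)/(913 − 411) = 421.68/502 = 0.84
a = C − MPC·Y = 1139.24 − 0.84(411) = 1139.24 − 345.24 = 794

a = 794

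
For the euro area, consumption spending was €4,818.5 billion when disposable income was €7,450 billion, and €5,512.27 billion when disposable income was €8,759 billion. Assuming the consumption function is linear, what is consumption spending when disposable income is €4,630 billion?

MPC = (5512.27 − 4818.5)/(8759 − 7450) = 693.77/1309 = 0.53
a = 4818.5 − 0.53(7450) = 4818.5 − 3948.5 = 870
C = 870 + 0.53(4630) = 870 + 2453.9 = 3323.9

C = 3323.9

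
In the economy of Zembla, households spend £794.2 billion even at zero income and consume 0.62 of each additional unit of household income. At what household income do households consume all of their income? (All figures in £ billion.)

Y = 2090

At break-even, C = Y: 794.2 + 0.62Y = Y
0.38Y = 794.2, so Y = 794.2/0.38 = 2090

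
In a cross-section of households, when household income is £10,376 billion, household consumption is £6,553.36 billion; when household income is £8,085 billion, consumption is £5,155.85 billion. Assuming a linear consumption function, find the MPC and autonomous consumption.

MPC = ΔC/ΔY = (6553.36 − 5155.85)/(10376 − 8085) = 1397.51/2291 = 0.61
a = C − MPC·Y = 5155.85 − 0.61(8085) = 5155.85 − 4931.85 = 224

MPC = 0.61; a = 224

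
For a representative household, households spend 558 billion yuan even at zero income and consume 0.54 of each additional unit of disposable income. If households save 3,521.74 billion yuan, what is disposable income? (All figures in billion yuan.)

Y = 8869

S = Y − C = -558 + 0.46Y
-558 + 0.46Y = 3521.74, so 0.46Y = 4079.74 and Y = 8869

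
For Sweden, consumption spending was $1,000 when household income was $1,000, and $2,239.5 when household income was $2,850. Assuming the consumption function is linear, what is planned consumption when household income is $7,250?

C = 5187.5

MPC = (2239.5 − 1000)/(2850 − 1000) = 1239.5/1850 = 0.67
a = 1000 − 0.67(1000) = 1000 − 670 = 330
C = 330 + 0.67(7250) = 330 + 4857.5 = 5187.5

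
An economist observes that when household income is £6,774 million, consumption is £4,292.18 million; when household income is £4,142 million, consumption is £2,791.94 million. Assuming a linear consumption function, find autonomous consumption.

a = 431

MPC = ΔC/ΔY = (4292.18 − 2791.94)/(6774 − 4142) = 1500.24/2632 = 0.57
a = C − MPC·Y = 2791.94 − 0.57(4142) = 2791.94 − 2360.94 = 431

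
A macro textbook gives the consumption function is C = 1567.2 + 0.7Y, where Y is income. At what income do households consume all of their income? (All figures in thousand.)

Y = 5224

At break-even, C = Y: 1567.2 + 0.7Y = Y
0.3Y = 1567.2, so Y = 1567.2/0.3 = 5224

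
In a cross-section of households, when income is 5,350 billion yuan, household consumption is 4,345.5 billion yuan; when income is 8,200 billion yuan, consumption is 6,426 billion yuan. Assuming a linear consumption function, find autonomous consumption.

a = 440

MPC = ΔC/ΔY = (6426 − 4345.5)/(8200 − 5350) = 2080.5/2850 = 0.73
a = C − MPC·Y = 4345.5 − 0.73(5350) = 4345.5 − 3905.5 = 440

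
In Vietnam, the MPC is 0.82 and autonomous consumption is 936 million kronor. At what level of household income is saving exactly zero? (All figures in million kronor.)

Y = 5200

At break-even, C = Y: 936 + 0.82Y = Y
0.18Y = 936, so Y = 936/0.18 = 5200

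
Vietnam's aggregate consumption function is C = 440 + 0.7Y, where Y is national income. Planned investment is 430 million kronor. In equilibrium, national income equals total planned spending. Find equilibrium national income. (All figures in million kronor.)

Y = C + I = 440 + 0.7Y + 430
Y − 0.7Y = 870
0.3Y = 870, so Y = 870/0.3 = 2900

Y = 2900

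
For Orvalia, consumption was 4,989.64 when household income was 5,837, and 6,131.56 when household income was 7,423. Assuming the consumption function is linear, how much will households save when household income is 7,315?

MPC = (6131.56 − 4989.64)/(7423 − 5837) = 1141.92/1586 = 0.72
a = 4989.64 − 0.72(5837) = 4989.64 − 4202.64 = 787
C = 787 + 0.72(7315) = 6053.8
S = 7315 − 6053.8 = 1261.2

S = 1261.2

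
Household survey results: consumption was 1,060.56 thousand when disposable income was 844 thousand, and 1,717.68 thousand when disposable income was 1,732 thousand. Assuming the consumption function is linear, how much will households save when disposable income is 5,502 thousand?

MPC = (1717.68 − 1060.56)/(1732 − 844) = 657.12/888 = 0.74
a = 1060.56 − 0.74(844) = 1060.56 − 624.56 = 436
C = 436 + 0.74(5502) = 4507.48
S = 5502 − 4507.48 = 994.52

S = 994.52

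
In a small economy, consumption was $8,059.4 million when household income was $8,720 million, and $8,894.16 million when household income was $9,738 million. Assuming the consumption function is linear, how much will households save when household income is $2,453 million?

MPC = (8894.16 − 8059.4)/(9738 − 8720) = 834.76/1018 = 0.82
a = 8059.4 − 0.82(8720) = 8059.4 − 7150.4 = 909
C = 909 + 0.82(2453) = 2920.46
S = 2453 − 2920.46 = -467.46

S = -467.46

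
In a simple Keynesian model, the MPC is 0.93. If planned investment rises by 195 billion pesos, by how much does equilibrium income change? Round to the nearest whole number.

ΔY ≈ 2786

The multiplier is 1/(1 − MPC) = 1/0.07.
ΔY = 195/0.07 = 2785.71 ≈ 2786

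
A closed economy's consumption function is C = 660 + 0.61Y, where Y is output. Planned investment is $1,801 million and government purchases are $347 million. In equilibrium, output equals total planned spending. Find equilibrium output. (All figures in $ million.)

Y = 7200

Y = C + I + G = 660 + 0.61Y + 1801 + 347
Y − 0.61Y = 2808
0.39Y = 2808, so Y = 2808/0.39 = 7200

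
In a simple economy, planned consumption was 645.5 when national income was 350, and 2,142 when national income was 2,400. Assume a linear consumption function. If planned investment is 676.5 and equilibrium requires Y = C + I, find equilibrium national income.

Y = 3950

MPC = (2142 − 645.5)/(2400 − 350) = 1496.5/2050 = 0.73
a = 645.5 − 0.73(350) = 390
Equilibrium: Y = 390 + 0.73Y + 676.5
0.27Y = 1066.5, so Y = 1066.5/0.27 = 3950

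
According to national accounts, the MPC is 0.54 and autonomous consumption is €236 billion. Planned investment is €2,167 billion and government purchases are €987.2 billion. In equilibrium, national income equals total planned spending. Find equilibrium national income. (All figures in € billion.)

Y = C + I + G = 236 + 0.54Y + 2167 + 987.2
Y − 0.54Y = 3390.2
0.46Y = 3390.2, so Y = 3390.2/0.46 = 7370

Y = 7370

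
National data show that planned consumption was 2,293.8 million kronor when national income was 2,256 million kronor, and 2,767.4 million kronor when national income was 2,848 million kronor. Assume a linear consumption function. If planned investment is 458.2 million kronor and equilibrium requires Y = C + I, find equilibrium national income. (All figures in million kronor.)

Y = 4736

MPC = (2767.4 − 2293.8)/(2848 − 2256) = 473.6/592 = 0.8
a = 2293.8 − 0.8(2256) = 489
Equilibrium: Y = 489 + 0.8Y + 458.2
0.2Y = 947.2, so Y = 947.2/0.2 = 4736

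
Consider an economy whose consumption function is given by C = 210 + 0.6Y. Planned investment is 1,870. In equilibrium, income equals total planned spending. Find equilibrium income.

Y = C + I = 210 + 0.6Y + 1870
Y − 0.6Y = 2080
0.4Y = 2080, so Y = 2080/0.4 = 5200

Y = 5200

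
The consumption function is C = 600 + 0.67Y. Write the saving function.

S = -600 + 0.33Y

S = Y − C = Y − (600 + 0.67Y) = -600 + (1 − 0.67)Y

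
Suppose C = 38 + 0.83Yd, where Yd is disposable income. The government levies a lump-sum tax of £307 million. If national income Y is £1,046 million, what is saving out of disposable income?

S = 87.63

Yd = Y − T = 1046 − 307 = 739
C = 38 + 0.83(739) = 38 + 613.37 = 651.37
S = Yd − C = 739 − 651.37 = 87.63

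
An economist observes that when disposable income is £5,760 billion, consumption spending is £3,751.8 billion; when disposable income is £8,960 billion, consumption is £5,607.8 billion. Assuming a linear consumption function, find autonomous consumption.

MPC = ΔC/ΔY = (5607.8 − 3751.8)/(8960 − 5760) = 1856/3200 = 0.58
a = C − MPC·Y = 3751.8 − 0.58(5760) = 3751.8 − 3340.8 = 411

a = 411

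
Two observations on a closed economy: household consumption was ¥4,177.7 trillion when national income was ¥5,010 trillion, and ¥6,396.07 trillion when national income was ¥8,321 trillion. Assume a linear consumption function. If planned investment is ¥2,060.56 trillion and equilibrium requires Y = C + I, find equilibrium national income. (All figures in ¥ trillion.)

Y = 8732

MPC = (6396.07 − 4177.7)/(8321 − 5010) = 2218.37/3311 = 0.67
a = 4177.7 − 0.67(5010) = 821
Equilibrium: Y = 821 + 0.67Y + 2060.56
0.33Y = 2881.56, so Y = 2881.56/0.33 = 8732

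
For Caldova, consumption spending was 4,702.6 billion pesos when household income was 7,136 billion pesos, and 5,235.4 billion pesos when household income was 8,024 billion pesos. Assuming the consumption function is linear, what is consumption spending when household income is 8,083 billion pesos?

C = 5270.8

MPC = (5235.4 − 4702.6)/(8024 − 7136) = 532.8/888 = 0.6
a = 4702.6 − 0.6(7136) = 4702.6 − 4281.6 = 421
C = 421 + 0.6(8083) = 421 + 4849.8 = 5270.8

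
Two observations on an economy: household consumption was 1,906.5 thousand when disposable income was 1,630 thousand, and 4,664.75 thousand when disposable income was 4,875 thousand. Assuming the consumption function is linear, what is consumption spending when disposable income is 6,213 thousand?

MPC = (4664.75 − 1906.5)/(4875 − 1630) = 2758.25/3245 = 0.85
a = 1906.5 − 0.85(1630) = 1906.5 − 1385.5 = 521
C = 521 + 0.85(6213) = 521 + 5281.05 = 5802.05

C = 5802.05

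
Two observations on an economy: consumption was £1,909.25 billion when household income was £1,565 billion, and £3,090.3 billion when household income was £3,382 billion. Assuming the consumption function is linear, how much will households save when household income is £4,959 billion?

MPC = (3090.3 − 1909.25)/(3382 − 1565) = 1181.05/1817 = 0.65
a = 1909.25 − 0.65(1565) = 1909.25 − 1017.25 = 892
C = 892 + 0.65(4959) = 4115.35
S = 4959 − 4115.35 = 843.65

S = 843.65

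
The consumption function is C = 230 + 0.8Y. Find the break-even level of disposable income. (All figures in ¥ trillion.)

Y = 1150

At break-even, C = Y: 230 + 0.8Y = Y
0.2Y = 230, so Y = 230/0.2 = 1150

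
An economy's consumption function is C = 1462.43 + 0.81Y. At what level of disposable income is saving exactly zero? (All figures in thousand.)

Y = 7697

At break-even, C = Y: 1462.43 + 0.81Y = Y
0.19Y = 1462.43, so Y = 1462.43/0.19 = 7697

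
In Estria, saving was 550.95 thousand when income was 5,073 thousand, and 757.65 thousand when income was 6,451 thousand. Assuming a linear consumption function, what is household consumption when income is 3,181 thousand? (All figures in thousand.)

C = 2913.85

MPS = ΔS/ΔY = (757.65 − 550.95)/(6451 − 5073) = 206.7/1378 = 0.15
MPC = 1 − MPS = 0.85
Autonomous saving = 550.95 − 0.15(5073) = -210, so a = 210
C = 210 + 0.85(3181) = 210 + 2703.85 = 2913.85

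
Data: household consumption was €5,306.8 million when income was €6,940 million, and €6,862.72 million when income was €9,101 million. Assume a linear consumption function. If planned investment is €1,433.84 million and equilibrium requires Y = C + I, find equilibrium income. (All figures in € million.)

MPC = (6862.72 − 5306.8)/(9101 − 6940) = 1555.92/2161 = 0.72
a = 5306.8 − 0.72(6940) = 310
Equilibrium: Y = 310 + 0.72Y + 1433.84
0.28Y = 1743.84, so Y = 1743.84/0.28 = 6228

Y = 6228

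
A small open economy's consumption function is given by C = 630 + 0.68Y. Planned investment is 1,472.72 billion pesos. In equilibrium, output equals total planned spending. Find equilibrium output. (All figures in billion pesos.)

Y = 6571

Y = C + I = 630 + 0.68Y + 1472.72
Y − 0.68Y = 2102.72
0.32Y = 2102.72, so Y = 2102.72/0.32 = 6571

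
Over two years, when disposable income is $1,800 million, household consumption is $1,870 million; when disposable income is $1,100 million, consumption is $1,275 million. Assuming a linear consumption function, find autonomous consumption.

a = 340

MPC = ΔC/ΔY = (1870 − 1275)/(1800 − 1100) = 595/700 = 0.85
a = C − MPC·Y = 1275 − 0.85(1100) = 1275 − 935 = 340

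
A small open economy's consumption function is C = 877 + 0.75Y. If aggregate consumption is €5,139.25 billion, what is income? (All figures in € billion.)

Y = 5683

877 + 0.75Y = 5139.25
0.75Y = 4262.25, so Y = 4262.25/0.75 = 5683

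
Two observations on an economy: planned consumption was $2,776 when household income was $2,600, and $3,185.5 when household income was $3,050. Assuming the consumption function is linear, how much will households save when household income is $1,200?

MPC = (3185.5 − 2776)/(3050 − 2600) = 409.5/450 = 0.91
a = 2776 − 0.91(2600) = 2776 − 2366 = 410
C = 410 + 0.91(1200) = 1502
S = 1200 − 1502 = -302

S = -302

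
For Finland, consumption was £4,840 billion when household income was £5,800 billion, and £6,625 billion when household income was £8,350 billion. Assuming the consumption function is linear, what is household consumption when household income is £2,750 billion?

MPC = (6625 − 4840)/(8350 − 5800) = 1785/2550 = 0.7
a = 4840 − 0.7(5800) = 4840 − 4060 = 780
C = 780 + 0.7(2750) = 780 + 1925 = 2705

C = 2705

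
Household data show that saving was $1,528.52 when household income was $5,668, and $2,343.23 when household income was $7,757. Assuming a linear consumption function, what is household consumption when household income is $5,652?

C = 4129.72

MPS = ΔS/ΔY = (2343.23 − 1528.52)/(7757 − 5668) = 814.71/2089 = 0.39
MPC = 1 − MPS = 0.61
Autonomous saving = 1528.52 − 0.39(5668) = -682, so a = 682
C = 682 + 0.61(5652) = 682 + 3447.72 = 4129.72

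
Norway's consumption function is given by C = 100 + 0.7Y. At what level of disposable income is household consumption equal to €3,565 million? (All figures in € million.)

Y = 4950

100 + 0.7Y = 3565
0.7Y = 3465, so Y = 3465/0.7 = 4950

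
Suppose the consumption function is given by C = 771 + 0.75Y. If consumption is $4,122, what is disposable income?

771 + 0.75Y = 4122
0.75Y = 3351, so Y = 3351/0.75 = 4468

Y = 4468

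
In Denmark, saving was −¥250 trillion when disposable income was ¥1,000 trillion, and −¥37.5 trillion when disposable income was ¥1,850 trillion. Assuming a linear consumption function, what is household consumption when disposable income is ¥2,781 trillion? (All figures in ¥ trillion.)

MPS = ΔS/ΔY = (-37.5 − (-250))/(1850 − 1000) = 212.5/850 = 0.25
MPC = 1 − MPS = 0.75
Autonomous saving = -250 − 0.25(1000) = -500, so a = 500
C = 500 + 0.75(2781) = 500 + 2085.75 = 2585.75

C = 2585.75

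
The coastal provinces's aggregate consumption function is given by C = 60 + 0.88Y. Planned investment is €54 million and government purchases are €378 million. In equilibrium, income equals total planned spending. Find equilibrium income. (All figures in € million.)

Y = 4100

Y = C + I + G = 60 + 0.88Y + 54 + 378
Y − 0.88Y = 492
0.12Y = 492, so Y = 492/0.12 = 4100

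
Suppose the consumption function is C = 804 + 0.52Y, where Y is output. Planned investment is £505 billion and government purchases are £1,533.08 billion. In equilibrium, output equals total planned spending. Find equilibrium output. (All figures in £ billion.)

Y = C + I + G = 804 + 0.52Y + 505 + 1533.08
Y − 0.52Y = 2842.08
0.48Y = 2842.08, so Y = 2842.08/0.48 = 5921

Y = 5921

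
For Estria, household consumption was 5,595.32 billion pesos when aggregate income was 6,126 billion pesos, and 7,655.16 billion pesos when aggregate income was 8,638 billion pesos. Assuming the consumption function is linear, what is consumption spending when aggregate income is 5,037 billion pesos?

MPC = (7655.16 − 5595.32)/(8638 − 6126) = 2059.84/2512 = 0.82
a = 5595.32 − 0.82(6126) = 5595.32 − 5023.32 = 572
C = 572 + 0.82(5037) = 572 + 4130.34 = 4702.34

C = 4702.34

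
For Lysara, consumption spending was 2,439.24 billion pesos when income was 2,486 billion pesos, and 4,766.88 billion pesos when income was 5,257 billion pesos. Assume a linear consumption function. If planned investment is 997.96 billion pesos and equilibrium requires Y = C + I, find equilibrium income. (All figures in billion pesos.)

Y = 8431

MPC = (4766.88 − 2439.24)/(5257 − 2486) = 2327.64/2771 = 0.84
a = 2439.24 − 0.84(2486) = 351
Equilibrium: Y = 351 + 0.84Y + 997.96
0.16Y = 1348.96, so Y = 1348.96/0.16 = 8431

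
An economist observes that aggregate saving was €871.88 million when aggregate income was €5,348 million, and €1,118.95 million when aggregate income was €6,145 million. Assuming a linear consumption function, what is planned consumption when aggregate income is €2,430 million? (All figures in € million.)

C = 2462.7

MPS = ΔS/ΔY = (1118.95 − 871.88)/(6145 − 5348) = 247.07/797 = 0.31
MPC = 1 − MPS = 0.69
Autonomous saving = 871.88 − 0.31(5348) = -786, so a = 786
C = 786 + 0.69(2430) = 786 + 1676.7 = 2462.7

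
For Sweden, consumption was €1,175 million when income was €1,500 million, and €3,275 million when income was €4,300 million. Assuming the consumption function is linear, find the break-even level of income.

Y = 200

MPC = (3275 − 1175)/(4300 − 1500) = 2100/2800 = 0.75
a = 1175 − 0.75(1500) = 1175 − 1125 = 50
Break-even: Y = a/(1−MPC) = 50/0.25 = 200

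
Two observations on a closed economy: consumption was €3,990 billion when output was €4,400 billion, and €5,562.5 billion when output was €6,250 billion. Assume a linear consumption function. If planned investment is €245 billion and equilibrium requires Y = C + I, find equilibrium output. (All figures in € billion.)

Y = 3300

MPC = (5562.5 − 3990)/(6250 − 4400) = 1572.5/1850 = 0.85
a = 3990 − 0.85(4400) = 250
Equilibrium: Y = 250 + 0.85Y + 245
0.15Y = 495, so Y = 495/0.15 = 3300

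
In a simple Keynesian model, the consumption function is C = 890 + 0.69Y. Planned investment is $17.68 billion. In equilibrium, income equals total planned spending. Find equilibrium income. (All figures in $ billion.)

Y = C + I = 890 + 0.69Y + 17.68
Y − 0.69Y = 907.68
0.31Y = 907.68, so Y = 907.68/0.31 = 2928

Y = 2928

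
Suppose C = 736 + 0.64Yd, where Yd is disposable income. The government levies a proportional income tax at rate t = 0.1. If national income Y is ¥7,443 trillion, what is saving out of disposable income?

S = 1675.532

Yd = (1 − 0.1)(7443) = 0.9(7443) = 6698.7
C = 736 + 0.64(6698.7) = 736 + 4287.168 = 5023.168
S = Yd − C = 6698.7 − 5023.168 = 1675.532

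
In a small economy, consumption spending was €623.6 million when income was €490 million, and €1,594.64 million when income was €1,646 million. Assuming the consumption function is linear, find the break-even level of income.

Y = 1325

MPC = (1594.64 − 623.6)/(1646 − 490) = 971.04/1156 = 0.84
a = 623.6 − 0.84(490) = 623.6 − 411.6 = 212
Break-even: Y = a/(1−MPC) = 212/0.16 = 1325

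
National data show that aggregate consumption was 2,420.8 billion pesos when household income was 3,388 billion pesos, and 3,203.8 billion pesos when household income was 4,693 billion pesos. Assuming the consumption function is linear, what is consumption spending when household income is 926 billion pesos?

C = 943.6

MPC = (3203.8 − 2420.8)/(4693 − 3388) = 783/1305 = 0.6
a = 2420.8 − 0.6(3388) = 2420.8 − 2032.8 = 388
C = 388 + 0.6(926) = 388 + 555.6 = 943.6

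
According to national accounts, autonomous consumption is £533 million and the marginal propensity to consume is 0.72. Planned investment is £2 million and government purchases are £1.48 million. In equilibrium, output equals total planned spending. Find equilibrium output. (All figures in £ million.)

Y = 1916

Y = C + I + G = 533 + 0.72Y + 2 + 1.48
Y − 0.72Y = 536.48
0.28Y = 536.48, so Y = 536.48/0.28 = 1916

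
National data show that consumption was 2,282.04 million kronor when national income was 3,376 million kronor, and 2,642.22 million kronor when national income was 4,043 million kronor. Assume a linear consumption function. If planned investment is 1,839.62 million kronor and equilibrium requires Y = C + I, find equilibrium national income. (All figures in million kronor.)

Y = 4997

MPC = (2642.22 − 2282.04)/(4043 − 3376) = 360.18/667 = 0.54
a = 2282.04 − 0.54(3376) = 459
Equilibrium: Y = 459 + 0.54Y + 1839.62
0.46Y = 2298.62, so Y = 2298.62/0.46 = 4997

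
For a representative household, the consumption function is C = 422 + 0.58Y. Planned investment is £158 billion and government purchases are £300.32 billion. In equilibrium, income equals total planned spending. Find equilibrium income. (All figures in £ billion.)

Y = 2096

Y = C + I + G = 422 + 0.58Y + 158 + 300.32
Y − 0.58Y = 880.32
0.42Y = 880.32, so Y = 880.32/0.42 = 2096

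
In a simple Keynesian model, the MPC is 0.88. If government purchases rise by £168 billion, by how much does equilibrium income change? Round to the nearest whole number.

The multiplier is 1/(1 − MPC) = 1/0.12.
ΔY = 168/0.12 = 1400.00 ≈ 1400

ΔY ≈ 1400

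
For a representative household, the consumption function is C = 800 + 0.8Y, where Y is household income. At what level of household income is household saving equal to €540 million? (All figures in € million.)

S = Y − C = -800 + 0.2Y
-800 + 0.2Y = 540, so 0.2Y = 1340 and Y = 6700

Y = 6700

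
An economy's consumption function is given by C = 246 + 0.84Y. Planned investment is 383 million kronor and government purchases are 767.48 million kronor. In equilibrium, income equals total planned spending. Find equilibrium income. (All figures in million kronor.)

Y = 8728

Y = C + I + G = 246 + 0.84Y + 383 + 767.48
Y − 0.84Y = 1396.48
0.16Y = 1396.48, so Y = 1396.48/0.16 = 8728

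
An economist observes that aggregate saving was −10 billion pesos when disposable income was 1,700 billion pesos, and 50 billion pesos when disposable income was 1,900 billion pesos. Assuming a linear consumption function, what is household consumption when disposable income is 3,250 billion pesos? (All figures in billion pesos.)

MPS = ΔS/ΔY = (50 − (-10))/(1900 − 1700) = 60/200 = 0.3
MPC = 1 − MPS = 0.7
Autonomous saving = -10 − 0.3(1700) = -520, so a = 520
C = 520 + 0.7(3250) = 520 + 2275 = 2795

C = 2795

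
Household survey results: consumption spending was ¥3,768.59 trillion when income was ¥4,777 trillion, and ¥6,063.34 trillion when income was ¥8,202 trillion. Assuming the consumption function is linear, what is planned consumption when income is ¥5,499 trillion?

MPC = (6063.34 − 3768.59)/(8202 − 4777) = 2294.75/3425 = 0.67
a = 3768.59 − 0.67(4777) = 3768.59 − 3200.59 = 568
C = 568 + 0.67(5499) = 568 + 3684.33 = 4252.33

C = 4252.33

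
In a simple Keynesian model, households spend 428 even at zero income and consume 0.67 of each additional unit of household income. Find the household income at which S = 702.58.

S = Y − C = -428 + 0.33Y
-428 + 0.33Y = 702.58, so 0.33Y = 1130.58 and Y = 3426

Y = 3426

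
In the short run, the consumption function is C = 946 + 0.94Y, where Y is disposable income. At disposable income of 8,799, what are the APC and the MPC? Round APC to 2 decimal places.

APC = 1.05; MPC = 0.94

MPC = 0.94 (the slope of the consumption function)
C = 946 + 0.94(8799) = 9217.06, so APC = 9217.06/8799 = 1.05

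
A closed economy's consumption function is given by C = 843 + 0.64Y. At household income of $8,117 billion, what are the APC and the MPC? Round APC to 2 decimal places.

MPC = 0.64 (the slope of the consumption function)
C = 843 + 0.64(8117) = 6037.88, so APC = 6037.88/8117 = 0.74

APC = 0.74; MPC = 0.64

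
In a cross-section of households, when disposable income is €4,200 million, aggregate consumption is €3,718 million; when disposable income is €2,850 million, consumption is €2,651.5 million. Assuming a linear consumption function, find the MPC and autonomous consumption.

MPC = 0.79; a = 400

MPC = ΔC/ΔY = (3718 − 2651.5)/(4200 − 2850) = 1066.5/1350 = 0.79
a = C − MPC·Y = 2651.5 − 0.79(2850) = 2651.5 − 2251.5 = 400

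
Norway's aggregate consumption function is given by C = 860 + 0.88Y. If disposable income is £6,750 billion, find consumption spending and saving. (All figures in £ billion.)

C = 860 + 0.88(6750) = 860 + 5940 = 6800
S = Y − C = 6750 − 6800 = -50

C = 6800; S = -50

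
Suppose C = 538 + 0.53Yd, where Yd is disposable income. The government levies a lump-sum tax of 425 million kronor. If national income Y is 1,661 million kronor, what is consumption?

C = 1193.08

Yd = Y − T = 1661 − 425 = 1236
C = 538 + 0.53(1236) = 538 + 655.08 = 1193.08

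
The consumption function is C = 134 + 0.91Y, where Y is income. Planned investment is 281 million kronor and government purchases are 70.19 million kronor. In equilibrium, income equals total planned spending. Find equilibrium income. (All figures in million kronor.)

Y = 5391

Y = C + I + G = 134 + 0.91Y + 281 + 70.19
Y − 0.91Y = 485.19
0.09Y = 485.19, so Y = 485.19/0.09 = 5391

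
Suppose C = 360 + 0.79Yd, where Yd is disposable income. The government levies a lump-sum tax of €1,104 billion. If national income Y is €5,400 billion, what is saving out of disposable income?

Yd = Y − T = 5400 − 1104 = 4296
C = 360 + 0.79(4296) = 360 + 3393.84 = 3753.84
S = Yd − C = 4296 − 3753.84 = 542.16

S = 542.16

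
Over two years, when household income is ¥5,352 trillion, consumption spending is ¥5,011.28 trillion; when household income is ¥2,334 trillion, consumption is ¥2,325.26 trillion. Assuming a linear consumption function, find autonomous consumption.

a = 248

MPC = ΔC/ΔY = (5011.28 − 2325.26)/(5352 − 2334) = 2686.02/3018 = 0.89
a = C − MPC·Y = 2325.26 − 0.89(2334) = 2325.26 − 2077.26 = 248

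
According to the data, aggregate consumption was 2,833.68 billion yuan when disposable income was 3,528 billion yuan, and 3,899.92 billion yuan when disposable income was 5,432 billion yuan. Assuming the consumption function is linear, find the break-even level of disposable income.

MPC = (3899.92 − 2833.68)/(5432 − 3528) = 1066.24/1904 = 0.56
a = 2833.68 − 0.56(3528) = 2833.68 − 1975.68 = 858
Break-even: Y = a/(1−MPC) = 858/0.44 = 1950

Y = 1950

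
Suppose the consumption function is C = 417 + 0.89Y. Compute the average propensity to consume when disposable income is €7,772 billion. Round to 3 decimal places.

C = 417 + 0.89(7772) = 7334.08
APC = C/Y = 7334.08/7772 = 0.944

APC = 0.944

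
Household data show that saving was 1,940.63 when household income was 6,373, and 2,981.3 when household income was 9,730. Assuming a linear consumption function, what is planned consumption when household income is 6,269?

MPS = ΔS/ΔY = (2981.3 − 1940.63)/(9730 − 6373) = 1040.67/3357 = 0.31
MPC = 1 − MPS = 0.69
Autonomous saving = 1940.63 − 0.31(6373) = -35, so a = 35
C = 35 + 0.69(6269) = 35 + 4325.61 = 4360.61

C = 4360.61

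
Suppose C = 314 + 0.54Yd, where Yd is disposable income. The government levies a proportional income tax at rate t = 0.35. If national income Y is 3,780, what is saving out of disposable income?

S = 816.22

Yd = (1 − 0.35)(3780) = 0.65(3780) = 2457
C = 314 + 0.54(2457) = 314 + 1326.78 = 1640.78
S = Yd − C = 2457 − 1640.78 = 816.22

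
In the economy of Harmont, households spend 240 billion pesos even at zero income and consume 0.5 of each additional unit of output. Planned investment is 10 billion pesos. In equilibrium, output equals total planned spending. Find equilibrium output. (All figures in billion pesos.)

Y = C + I = 240 + 0.5Y + 10
Y − 0.5Y = 250
0.5Y = 250, so Y = 250/0.5 = 500

Y = 500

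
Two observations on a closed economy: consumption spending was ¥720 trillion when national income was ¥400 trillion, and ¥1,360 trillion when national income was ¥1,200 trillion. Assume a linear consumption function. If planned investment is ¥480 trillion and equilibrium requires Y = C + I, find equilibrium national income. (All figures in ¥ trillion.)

MPC = (1360 − 720)/(1200 − 400) = 640/800 = 0.8
a = 720 − 0.8(400) = 400
Equilibrium: Y = 400 + 0.8Y + 480
0.2Y = 880, so Y = 880/0.2 = 4400

Y = 4400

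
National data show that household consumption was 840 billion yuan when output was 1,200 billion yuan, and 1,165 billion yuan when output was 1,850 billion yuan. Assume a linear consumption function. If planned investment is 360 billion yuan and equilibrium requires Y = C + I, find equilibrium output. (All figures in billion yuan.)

Y = 1200

MPC = (1165 − 840)/(1850 − 1200) = 325/650 = 0.5
a = 840 − 0.5(1200) = 240
Equilibrium: Y = 240 + 0.5Y + 360
0.5Y = 600, so Y = 600/0.5 = 1200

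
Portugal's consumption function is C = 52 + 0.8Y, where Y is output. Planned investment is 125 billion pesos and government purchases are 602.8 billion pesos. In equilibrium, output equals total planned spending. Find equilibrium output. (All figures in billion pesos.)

Y = C + I + G = 52 + 0.8Y + 125 + 602.8
Y − 0.8Y = 779.8
0.2Y = 779.8, so Y = 779.8/0.2 = 3899

Y = 3899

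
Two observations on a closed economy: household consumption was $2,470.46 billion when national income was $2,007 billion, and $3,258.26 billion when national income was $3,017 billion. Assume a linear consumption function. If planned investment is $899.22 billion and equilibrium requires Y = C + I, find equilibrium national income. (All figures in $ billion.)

MPC = (3258.26 − 2470.46)/(3017 − 2007) = 787.8/1010 = 0.78
a = 2470.46 − 0.78(2007) = 905
Equilibrium: Y = 905 + 0.78Y + 899.22
0.22Y = 1804.22, so Y = 1804.22/0.22 = 8201

Y = 8201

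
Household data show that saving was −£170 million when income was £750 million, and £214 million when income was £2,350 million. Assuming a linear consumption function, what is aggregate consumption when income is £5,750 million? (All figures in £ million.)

C = 4720

MPS = ΔS/ΔY = (214 − (-170))/(2350 − 750) = 384/1600 = 0.24
MPC = 1 − MPS = 0.76
Autonomous saving = -170 − 0.24(750) = -350, so a = 350
C = 350 + 0.76(5750) = 350 + 4370 = 4720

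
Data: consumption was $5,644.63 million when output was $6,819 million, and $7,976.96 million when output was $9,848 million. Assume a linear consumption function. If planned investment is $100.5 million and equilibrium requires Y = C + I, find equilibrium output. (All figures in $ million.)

Y = 2150

MPC = (7976.96 − 5644.63)/(9848 − 6819) = 2332.33/3029 = 0.77
a = 5644.63 − 0.77(6819) = 394
Equilibrium: Y = 394 + 0.77Y + 100.5
0.23Y = 494.5, so Y = 494.5/0.23 = 2150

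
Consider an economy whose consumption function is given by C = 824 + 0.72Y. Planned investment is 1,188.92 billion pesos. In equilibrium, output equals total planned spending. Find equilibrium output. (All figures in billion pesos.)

Y = C + I = 824 + 0.72Y + 1188.92
Y − 0.72Y = 2012.92
0.28Y = 2012.92, so Y = 2012.92/0.28 = 7189

Y = 7189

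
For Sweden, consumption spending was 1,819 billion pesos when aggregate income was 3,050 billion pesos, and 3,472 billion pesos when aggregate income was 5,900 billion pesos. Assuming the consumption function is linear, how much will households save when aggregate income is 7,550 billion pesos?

MPC = (3472 − 1819)/(5900 − 3050) = 1653/2850 = 0.58
a = 1819 − 0.58(3050) = 1819 − 1769 = 50
C = 50 + 0.58(7550) = 4429
S = 7550 − 4429 = 3121

S = 3121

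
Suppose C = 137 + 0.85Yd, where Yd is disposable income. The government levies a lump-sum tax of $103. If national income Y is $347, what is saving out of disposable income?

S = -100.4

Yd = Y − T = 347 − 103 = 244
C = 137 + 0.85(244) = 137 + 207.4 = 344.4
S = Yd − C = 244 − 344.4 = -100.4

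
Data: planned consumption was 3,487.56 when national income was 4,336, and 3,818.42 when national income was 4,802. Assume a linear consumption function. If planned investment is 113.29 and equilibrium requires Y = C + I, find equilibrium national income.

Y = 1801

MPC = (3818.42 − 3487.56)/(4802 − 4336) = 330.86/466 = 0.71
a = 3487.56 − 0.71(4336) = 409
Equilibrium: Y = 409 + 0.71Y + 113.29
0.29Y = 522.29, so Y = 522.29/0.29 = 1801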